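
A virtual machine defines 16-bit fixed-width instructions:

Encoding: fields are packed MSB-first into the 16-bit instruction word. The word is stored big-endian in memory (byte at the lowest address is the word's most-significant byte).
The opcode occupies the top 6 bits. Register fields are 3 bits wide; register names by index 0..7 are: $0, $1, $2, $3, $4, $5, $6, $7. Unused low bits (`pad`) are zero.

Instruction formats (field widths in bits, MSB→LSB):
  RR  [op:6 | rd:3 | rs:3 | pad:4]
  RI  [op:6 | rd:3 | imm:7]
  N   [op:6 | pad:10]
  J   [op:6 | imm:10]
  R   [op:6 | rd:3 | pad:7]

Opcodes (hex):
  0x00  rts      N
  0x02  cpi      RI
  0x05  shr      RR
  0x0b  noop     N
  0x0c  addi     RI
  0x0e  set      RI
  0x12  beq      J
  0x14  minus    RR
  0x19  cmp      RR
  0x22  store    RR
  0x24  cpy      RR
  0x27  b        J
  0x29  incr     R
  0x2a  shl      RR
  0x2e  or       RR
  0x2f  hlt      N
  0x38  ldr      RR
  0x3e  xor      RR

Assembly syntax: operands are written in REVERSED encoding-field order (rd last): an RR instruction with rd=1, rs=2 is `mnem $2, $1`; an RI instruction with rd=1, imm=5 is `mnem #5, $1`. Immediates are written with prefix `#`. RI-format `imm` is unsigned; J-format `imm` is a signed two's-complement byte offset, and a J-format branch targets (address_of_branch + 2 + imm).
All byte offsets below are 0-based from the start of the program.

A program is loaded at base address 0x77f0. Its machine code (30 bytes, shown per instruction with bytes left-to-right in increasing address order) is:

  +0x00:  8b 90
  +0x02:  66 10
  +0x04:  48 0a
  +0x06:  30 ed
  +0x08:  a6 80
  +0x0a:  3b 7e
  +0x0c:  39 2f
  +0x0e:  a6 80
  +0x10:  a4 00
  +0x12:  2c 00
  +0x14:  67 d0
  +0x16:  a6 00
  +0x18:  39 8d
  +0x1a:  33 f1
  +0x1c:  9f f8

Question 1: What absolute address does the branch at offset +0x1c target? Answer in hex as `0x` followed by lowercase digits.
+0x1c: 9f f8 ⇒ word 0x9ff8 (big)
  opcode bits[15:10]=0x27: b/J
  imm@[9:0]=0x3f8 (s10→-8) ⇒ #-8
  target = base 0x77f0 + off 0x1c + 2 + imm -8 = 0x7806

0x7806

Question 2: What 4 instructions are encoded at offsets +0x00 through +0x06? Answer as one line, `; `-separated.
store $1, $7; cmp $1, $4; beq #10; addi #109, $1

+0x00: 8b 90 ⇒ word 0x8b90 (big)
  opcode bits[15:10]=0x22: store/RR
  rd: (w>>7)&0x7=0x7 → $7
  rs: (w>>4)&0x7=0x1 → $1
+0x02: 66 10 ⇒ word 0x6610 (big)
  opcode bits[15:10]=0x19: cmp/RR
  rd: (w>>7)&0x7=0x4 → $4
  rs: (w>>4)&0x7=0x1 → $1
+0x04: 48 0a ⇒ word 0x480a (big)
  opcode bits[15:10]=0x12: beq/J
  imm: (w>>0)&0x3ff=0xa → #10
+0x06: 30 ed ⇒ word 0x30ed (big)
  opcode bits[15:10]=0xc: addi/RI
  rd: (w>>7)&0x7=0x1 → $1
  imm: (w>>0)&0x7f=0x6d → #109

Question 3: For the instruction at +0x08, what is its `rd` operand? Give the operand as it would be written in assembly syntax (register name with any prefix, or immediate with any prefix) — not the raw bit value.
$5

@+08  big-endian(a6 80) = 0xa680
  op=0xa680>>10=0x29 ⇒ incr (R)
  rd: (w>>7)&0x7=0x5 → $5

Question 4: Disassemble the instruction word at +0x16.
+0x16: a6 00 ⇒ word 0xa600 (big)
  op=0xa600>>10=0x29 ⇒ incr (R)
  rd: (w>>7)&0x7=0x4 → $4

incr $4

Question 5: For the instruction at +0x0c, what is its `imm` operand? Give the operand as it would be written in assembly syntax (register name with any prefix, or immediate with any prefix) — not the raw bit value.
[0c] 39 2f → 0x392f
  opcode bits[15:10]=0xe: set/RI
  rd: (w>>7)&0x7=0x2 → $2
  imm: (w>>0)&0x7f=0x2f → #47

#47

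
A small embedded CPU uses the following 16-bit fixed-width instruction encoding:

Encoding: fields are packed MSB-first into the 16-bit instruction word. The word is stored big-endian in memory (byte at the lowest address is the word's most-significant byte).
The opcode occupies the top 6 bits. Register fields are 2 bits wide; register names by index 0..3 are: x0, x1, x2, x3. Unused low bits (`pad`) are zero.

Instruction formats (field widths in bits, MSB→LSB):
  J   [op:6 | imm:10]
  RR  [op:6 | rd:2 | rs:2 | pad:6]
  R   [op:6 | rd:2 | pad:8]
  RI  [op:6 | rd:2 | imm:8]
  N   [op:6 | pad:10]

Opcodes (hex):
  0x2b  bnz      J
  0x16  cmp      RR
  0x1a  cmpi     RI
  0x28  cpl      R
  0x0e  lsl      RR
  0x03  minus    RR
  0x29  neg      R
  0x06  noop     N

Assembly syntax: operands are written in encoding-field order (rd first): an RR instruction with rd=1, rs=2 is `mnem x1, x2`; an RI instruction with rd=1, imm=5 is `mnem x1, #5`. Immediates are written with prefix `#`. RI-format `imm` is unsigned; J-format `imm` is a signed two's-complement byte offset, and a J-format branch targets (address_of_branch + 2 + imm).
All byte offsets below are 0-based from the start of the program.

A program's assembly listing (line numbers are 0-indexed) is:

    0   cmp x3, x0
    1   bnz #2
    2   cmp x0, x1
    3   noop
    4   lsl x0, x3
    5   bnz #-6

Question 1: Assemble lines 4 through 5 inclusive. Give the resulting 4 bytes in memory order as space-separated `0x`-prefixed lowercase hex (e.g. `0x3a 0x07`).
0x38 0xc0 0xaf 0xfa

4. lsl fields op=0xe:6|rd=0:2|rs=3:2|pad=0:6 → word 38c0h → 38 c0
5. bnz fields op=0x2b:6|imm=-6:10 → word affah → af fa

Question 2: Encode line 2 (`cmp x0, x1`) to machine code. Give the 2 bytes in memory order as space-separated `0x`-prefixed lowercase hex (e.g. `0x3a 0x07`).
L2: cmp op=0x16:6|rd=0:2|rs=1:2|pad=0:6 ⇒ 0x5840 ⇒ big 58 40

0x58 0x40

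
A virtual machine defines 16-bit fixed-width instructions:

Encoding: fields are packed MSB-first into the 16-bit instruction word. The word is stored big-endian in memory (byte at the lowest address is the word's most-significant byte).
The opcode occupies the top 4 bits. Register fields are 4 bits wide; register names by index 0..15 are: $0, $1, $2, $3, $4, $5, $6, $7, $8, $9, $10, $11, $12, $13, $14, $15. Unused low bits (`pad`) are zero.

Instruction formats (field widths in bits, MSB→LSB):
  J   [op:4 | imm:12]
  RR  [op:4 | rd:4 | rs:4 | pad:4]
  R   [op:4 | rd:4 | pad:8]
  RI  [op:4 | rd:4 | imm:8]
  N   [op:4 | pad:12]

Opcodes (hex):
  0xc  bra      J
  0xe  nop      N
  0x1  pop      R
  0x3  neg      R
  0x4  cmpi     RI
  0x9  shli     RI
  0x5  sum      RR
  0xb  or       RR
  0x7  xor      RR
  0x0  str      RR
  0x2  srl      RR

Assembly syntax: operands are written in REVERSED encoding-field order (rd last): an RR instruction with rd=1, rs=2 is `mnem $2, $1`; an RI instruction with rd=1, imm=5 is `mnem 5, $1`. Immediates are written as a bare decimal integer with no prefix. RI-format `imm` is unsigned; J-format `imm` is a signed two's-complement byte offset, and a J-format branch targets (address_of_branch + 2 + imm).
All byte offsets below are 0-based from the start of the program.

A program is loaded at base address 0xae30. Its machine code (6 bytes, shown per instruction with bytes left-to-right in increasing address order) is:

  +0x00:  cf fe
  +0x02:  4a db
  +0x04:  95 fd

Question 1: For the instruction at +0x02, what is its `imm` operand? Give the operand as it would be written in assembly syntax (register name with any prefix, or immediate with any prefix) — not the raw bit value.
off 0x02: read 4a db as big → 0x4adb
  op=0x4adb>>12=0x4 ⇒ cmpi (RI)
  [11:8] rd=10 = $10
  [7:0] imm=219 = 219

219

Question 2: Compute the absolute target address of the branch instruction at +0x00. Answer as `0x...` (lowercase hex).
+0x00: cf fe ⇒ word 0xcffe (big)
  top 4b → 0xc → bra [J]
  imm: (w>>0)&0xfff=0xffe (s12→-2) → -2
  target = base 0xae30 + off 0x00 + 2 + imm -2 = 0xae30

0xae30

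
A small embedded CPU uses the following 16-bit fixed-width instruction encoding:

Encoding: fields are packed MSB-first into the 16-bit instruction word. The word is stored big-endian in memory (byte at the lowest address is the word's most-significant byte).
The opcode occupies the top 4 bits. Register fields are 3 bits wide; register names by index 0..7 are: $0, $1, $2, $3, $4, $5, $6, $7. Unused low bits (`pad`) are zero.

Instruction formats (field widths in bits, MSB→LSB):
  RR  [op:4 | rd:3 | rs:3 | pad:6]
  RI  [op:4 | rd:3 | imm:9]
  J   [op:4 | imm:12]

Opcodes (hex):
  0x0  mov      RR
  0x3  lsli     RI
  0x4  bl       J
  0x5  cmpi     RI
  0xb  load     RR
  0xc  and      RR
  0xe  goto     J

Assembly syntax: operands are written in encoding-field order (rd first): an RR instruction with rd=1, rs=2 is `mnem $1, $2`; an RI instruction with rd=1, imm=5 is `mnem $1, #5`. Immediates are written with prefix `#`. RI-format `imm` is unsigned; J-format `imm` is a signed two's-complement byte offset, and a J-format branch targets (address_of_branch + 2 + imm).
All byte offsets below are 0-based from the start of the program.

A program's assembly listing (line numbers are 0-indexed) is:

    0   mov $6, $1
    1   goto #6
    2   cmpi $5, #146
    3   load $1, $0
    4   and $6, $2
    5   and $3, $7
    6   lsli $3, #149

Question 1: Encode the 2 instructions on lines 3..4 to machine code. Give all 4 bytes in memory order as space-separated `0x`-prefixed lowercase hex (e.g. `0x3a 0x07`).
0xb2 0x00 0xcc 0x80

3. load fields op=0xb:4|rd=1:3|rs=0:3|pad=0:6 → word b200h → b2 00
4. and fields op=0xc:4|rd=6:3|rs=2:3|pad=0:6 → word cc80h → cc 80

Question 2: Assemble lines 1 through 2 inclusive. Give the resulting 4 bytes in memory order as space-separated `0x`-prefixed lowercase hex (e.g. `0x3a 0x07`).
L1: goto op=0xe:4|imm=6:12 ⇒ 0xe006 ⇒ big e0 06
L2: cmpi op=0x5:4|rd=5:3|imm=146:9 ⇒ 0x5a92 ⇒ big 5a 92

0xe0 0x06 0x5a 0x92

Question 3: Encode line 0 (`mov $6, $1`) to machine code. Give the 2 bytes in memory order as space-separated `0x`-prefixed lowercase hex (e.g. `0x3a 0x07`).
line 0 (mov): pack op=0x0:4|rd=6:3|rs=1:3|pad=0:6 = 0x0c40; big→ 0c 40

0x0c 0x40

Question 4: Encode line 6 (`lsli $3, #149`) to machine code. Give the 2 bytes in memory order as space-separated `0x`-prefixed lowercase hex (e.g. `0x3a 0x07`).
0x36 0x95

6. lsli fields op=0x3:4|rd=3:3|imm=149:9 → word 3695h → 36 95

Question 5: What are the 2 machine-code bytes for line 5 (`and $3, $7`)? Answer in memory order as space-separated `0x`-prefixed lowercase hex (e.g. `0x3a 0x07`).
line 5 (and): pack op=0xc:4|rd=3:3|rs=7:3|pad=0:6 = 0xc7c0; big→ c7 c0

0xc7 0xc0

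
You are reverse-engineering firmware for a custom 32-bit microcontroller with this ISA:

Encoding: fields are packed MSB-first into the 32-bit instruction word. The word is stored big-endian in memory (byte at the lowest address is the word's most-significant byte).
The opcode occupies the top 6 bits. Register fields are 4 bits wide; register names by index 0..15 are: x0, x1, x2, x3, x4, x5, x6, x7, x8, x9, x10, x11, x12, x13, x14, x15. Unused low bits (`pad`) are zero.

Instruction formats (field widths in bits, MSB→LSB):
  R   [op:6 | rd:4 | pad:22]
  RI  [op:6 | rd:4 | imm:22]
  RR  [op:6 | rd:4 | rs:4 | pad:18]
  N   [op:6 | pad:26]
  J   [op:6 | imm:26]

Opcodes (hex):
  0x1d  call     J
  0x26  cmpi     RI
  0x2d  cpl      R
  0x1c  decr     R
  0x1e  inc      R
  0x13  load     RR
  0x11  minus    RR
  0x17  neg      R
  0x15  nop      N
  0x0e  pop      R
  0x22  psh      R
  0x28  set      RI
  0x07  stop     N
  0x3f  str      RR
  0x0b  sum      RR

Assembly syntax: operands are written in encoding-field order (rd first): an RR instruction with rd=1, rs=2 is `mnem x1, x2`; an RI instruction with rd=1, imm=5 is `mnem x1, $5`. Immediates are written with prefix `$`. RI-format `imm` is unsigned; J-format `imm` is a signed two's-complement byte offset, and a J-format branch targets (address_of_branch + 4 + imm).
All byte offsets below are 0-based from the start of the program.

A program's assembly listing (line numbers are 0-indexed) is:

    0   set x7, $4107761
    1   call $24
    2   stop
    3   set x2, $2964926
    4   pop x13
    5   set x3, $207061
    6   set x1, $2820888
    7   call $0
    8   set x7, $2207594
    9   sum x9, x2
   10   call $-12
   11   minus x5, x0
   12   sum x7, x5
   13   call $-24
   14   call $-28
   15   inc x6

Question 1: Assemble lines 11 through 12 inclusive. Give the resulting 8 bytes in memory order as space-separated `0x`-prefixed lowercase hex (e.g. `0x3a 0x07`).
L11: minus op=0x11:6|rd=5:4|rs=0:4|pad=0:18 ⇒ 0x45400000 ⇒ big 45 40 00 00
L12: sum op=0xb:6|rd=7:4|rs=5:4|pad=0:18 ⇒ 0x2dd40000 ⇒ big 2d d4 00 00

0x45 0x40 0x00 0x00 0x2d 0xd4 0x00 0x00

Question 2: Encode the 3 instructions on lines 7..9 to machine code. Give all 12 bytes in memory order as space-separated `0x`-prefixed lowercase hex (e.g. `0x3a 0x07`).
0x74 0x00 0x00 0x00 0xa1 0xe1 0xaf 0x6a 0x2e 0x48 0x00 0x00

7. call fields op=0x1d:6|imm=0:26 → word 74000000h → 74 00 00 00
8. set fields op=0x28:6|rd=7:4|imm=2207594:22 → word a1e1af6ah → a1 e1 af 6a
9. sum fields op=0xb:6|rd=9:4|rs=2:4|pad=0:18 → word 2e480000h → 2e 48 00 00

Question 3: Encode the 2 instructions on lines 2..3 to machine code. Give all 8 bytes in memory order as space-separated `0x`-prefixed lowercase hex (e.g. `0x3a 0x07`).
2. stop fields op=0x7:6|pad=0:26 → word 1c000000h → 1c 00 00 00
3. set fields op=0x28:6|rd=2:4|imm=2964926:22 → word a0ad3dbeh → a0 ad 3d be

0x1c 0x00 0x00 0x00 0xa0 0xad 0x3d 0xbe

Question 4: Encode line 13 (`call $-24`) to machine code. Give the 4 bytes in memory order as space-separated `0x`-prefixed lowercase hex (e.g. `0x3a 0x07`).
0x77 0xff 0xff 0xe8

line 13 (call): pack op=0x1d:6|imm=-24:26 = 0x77ffffe8; big→ 77 ff ff e8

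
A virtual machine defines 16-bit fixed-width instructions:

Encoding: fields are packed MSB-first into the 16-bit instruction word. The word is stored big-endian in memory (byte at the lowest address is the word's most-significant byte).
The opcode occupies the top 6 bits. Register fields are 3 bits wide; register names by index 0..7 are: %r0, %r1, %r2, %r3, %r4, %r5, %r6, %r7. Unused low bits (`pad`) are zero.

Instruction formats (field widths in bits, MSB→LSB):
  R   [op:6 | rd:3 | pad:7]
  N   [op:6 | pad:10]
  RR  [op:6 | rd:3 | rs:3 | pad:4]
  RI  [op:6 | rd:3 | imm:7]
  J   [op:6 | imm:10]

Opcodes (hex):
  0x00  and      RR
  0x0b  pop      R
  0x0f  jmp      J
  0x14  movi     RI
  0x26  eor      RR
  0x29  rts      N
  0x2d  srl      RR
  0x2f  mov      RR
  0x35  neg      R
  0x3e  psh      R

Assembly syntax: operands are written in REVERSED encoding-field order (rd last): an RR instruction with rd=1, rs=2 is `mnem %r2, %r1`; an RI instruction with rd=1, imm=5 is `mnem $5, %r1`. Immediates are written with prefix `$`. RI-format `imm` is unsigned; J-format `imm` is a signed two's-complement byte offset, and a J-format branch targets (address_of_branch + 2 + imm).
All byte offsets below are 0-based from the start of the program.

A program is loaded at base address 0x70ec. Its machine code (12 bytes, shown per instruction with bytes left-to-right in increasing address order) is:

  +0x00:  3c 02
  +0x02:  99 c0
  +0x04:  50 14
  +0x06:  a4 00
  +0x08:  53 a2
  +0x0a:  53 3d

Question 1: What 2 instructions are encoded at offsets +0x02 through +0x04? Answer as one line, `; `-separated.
eor %r4, %r3; movi $20, %r0

+0x02: 99 c0 ⇒ word 0x99c0 (big)
  op=0x99c0>>10=0x26 ⇒ eor (RR)
  rd: (w>>7)&0x7=0x3 → %r3
  rs: (w>>4)&0x7=0x4 → %r4
+0x04: 50 14 ⇒ word 0x5014 (big)
  op=0x5014>>10=0x14 ⇒ movi (RI)
  rd: (w>>7)&0x7=0x0 → %r0
  imm: (w>>0)&0x7f=0x14 → $20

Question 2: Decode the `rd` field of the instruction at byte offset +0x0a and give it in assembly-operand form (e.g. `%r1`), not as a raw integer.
off 0x0a: read 53 3d as big → 0x533d
  op=0x533d>>10=0x14 ⇒ movi (RI)
  [9:7] rd=6 = %r6
  [6:0] imm=61 = $61

%r6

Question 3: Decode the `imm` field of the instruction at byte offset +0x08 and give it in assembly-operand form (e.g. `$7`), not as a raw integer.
+0x08: 53 a2 ⇒ word 0x53a2 (big)
  op=0x53a2>>10=0x14 ⇒ movi (RI)
  [9:7] rd=7 = %r7
  [6:0] imm=34 = $34

$34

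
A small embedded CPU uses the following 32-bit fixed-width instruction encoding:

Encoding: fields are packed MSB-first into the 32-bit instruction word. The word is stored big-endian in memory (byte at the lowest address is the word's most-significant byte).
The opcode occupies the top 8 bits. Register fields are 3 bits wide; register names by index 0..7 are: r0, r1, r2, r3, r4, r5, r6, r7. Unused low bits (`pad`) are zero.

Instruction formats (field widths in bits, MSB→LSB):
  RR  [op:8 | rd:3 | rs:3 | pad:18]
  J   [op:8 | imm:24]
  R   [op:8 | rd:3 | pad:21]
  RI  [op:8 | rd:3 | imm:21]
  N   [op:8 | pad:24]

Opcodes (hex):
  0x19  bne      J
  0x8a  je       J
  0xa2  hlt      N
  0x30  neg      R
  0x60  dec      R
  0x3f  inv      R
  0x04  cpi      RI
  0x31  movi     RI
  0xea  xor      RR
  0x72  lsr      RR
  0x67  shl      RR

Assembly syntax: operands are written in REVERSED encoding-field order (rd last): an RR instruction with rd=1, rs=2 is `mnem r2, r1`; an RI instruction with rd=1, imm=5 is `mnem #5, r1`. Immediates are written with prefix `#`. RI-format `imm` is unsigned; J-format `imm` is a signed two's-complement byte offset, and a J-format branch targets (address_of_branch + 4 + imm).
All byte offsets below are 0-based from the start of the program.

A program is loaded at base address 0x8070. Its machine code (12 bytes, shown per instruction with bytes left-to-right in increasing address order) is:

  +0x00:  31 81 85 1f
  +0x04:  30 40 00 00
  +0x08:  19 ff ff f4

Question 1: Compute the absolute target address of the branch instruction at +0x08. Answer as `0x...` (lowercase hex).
@+08  big-endian(19 ff ff f4) = 0x19fffff4
  opcode bits[31:24]=0x19: bne/J
  imm: (w>>0)&0xffffff=0xfffff4 (s24→-12) → #-12
  target = base 0x8070 + off 0x08 + 4 + imm -12 = 0x8070

0x8070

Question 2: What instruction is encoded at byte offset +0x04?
off 0x04: read 30 40 00 00 as big → 0x30400000
  opcode bits[31:24]=0x30: neg/R
  [23:21] rd=2 = r2

neg r2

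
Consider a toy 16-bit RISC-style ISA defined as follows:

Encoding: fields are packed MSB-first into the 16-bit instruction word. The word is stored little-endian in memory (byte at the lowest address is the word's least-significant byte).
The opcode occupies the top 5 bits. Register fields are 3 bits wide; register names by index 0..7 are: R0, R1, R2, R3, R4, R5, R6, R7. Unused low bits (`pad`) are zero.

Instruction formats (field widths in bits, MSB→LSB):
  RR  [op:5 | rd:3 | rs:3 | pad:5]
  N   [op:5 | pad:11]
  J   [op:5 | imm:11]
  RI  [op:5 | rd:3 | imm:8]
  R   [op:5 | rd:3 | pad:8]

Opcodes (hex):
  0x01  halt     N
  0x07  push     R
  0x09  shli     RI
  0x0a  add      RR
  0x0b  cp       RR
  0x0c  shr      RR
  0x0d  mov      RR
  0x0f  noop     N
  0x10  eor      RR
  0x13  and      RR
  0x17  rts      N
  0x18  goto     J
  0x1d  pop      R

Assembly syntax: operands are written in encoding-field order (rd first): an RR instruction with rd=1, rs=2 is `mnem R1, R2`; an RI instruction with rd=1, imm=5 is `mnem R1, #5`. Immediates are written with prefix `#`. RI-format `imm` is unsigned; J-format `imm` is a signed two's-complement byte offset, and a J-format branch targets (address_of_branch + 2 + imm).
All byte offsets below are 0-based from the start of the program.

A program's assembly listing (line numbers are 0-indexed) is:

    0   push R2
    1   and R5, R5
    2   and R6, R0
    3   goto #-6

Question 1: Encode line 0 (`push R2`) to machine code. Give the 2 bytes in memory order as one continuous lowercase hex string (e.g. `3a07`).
L0: push op=0x7:5|rd=2:3|pad=0:8 ⇒ 0x3a00 ⇒ little 00 3a

003a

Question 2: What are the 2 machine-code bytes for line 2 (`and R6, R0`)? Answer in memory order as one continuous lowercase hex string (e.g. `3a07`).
009e

L2: and op=0x13:5|rd=6:3|rs=0:3|pad=0:5 ⇒ 0x9e00 ⇒ little 00 9e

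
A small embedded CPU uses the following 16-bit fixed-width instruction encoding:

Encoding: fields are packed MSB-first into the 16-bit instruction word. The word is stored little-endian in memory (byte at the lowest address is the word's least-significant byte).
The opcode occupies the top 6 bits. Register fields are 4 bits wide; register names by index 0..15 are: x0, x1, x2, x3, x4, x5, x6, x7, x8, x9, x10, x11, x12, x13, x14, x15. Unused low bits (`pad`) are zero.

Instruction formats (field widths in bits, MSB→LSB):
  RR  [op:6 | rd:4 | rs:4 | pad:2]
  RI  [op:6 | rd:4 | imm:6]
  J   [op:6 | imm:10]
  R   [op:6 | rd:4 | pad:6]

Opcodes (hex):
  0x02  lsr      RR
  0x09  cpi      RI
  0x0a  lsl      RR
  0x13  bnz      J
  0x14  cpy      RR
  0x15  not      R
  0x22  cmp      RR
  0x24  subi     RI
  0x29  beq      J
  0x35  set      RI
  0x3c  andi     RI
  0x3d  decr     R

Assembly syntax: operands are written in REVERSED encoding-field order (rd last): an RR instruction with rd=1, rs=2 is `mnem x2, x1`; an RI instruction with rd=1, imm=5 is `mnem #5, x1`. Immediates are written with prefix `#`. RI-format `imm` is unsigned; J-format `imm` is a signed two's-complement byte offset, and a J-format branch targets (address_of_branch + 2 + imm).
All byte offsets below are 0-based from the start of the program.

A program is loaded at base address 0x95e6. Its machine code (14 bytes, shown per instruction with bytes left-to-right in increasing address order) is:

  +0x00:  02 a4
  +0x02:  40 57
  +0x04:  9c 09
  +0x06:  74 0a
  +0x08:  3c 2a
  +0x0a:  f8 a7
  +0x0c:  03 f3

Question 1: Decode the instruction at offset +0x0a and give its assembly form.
beq #-8

+0x0a: f8 a7 ⇒ word 0xa7f8 (little)
  top 6b → 0x29 → beq [J]
  [9:0] imm=1016 (s10→-8) = #-8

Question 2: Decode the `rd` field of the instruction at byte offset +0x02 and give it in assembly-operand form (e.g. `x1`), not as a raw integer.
off 0x02: read 40 57 as little → 0x5740
  top 6b → 0x15 → not [R]
  rd@[9:6]=0xd ⇒ x13

x13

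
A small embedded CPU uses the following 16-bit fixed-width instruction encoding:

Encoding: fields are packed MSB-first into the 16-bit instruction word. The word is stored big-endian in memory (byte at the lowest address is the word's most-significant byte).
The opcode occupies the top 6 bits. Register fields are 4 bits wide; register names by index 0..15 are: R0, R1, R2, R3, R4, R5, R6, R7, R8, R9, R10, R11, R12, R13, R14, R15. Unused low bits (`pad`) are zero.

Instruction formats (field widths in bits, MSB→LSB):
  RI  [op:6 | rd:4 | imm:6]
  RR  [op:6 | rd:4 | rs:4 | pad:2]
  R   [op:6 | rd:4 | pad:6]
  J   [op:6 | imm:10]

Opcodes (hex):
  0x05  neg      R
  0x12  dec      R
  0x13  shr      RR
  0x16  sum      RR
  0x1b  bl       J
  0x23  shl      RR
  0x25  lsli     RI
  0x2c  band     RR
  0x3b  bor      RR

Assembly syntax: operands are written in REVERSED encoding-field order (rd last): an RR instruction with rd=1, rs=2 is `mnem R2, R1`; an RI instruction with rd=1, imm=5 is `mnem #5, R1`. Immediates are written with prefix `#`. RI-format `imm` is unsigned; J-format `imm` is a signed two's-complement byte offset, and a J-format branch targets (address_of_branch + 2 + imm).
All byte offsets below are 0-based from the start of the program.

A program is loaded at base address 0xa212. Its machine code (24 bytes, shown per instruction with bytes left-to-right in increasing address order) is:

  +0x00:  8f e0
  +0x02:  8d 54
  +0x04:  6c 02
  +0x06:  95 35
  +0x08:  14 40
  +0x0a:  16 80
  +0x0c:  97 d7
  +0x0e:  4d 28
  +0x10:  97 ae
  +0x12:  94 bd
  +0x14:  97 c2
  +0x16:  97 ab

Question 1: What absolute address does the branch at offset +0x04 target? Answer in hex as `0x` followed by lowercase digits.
0xa21a

@+04  big-endian(6c 02) = 0x6c02
  op=0x6c02>>10=0x1b ⇒ bl (J)
  [9:0] imm=2 = #2
  target = base 0xa212 + off 0x04 + 2 + imm 2 = 0xa21a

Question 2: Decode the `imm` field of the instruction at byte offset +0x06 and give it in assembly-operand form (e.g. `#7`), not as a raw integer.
off 0x06: read 95 35 as big → 0x9535
  top 6b → 0x25 → lsli [RI]
  [9:6] rd=4 = R4
  [5:0] imm=53 = #53

#53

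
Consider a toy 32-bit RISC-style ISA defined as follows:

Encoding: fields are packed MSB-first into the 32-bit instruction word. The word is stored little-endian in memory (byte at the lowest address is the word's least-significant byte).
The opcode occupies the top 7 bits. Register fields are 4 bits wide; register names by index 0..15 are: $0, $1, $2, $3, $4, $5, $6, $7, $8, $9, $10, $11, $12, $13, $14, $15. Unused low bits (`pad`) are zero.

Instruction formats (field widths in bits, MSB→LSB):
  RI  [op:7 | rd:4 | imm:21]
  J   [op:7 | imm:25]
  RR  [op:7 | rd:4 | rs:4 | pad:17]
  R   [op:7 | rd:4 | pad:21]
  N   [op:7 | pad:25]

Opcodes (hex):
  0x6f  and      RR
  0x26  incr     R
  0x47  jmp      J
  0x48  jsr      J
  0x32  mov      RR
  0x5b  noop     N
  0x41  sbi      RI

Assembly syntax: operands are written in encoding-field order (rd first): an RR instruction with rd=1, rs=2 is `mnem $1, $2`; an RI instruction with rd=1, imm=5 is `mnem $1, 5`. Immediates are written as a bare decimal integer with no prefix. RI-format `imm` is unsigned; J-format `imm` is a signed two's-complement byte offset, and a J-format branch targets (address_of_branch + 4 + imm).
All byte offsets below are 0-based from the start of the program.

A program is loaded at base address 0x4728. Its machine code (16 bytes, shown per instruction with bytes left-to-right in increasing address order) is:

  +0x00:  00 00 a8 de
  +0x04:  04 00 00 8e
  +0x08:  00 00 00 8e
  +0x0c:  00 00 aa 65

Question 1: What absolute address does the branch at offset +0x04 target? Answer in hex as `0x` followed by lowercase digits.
0x4734

+0x04: 04 00 00 8e ⇒ word 0x8e000004 (little)
  op=0x8e000004>>25=0x47 ⇒ jmp (J)
  imm@[24:0]=0x4 ⇒ 4
  target = base 0x4728 + off 0x04 + 4 + imm 4 = 0x4734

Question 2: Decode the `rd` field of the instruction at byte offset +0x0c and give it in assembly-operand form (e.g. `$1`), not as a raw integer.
[0c] 00 00 aa 65 → 0x65aa0000
  op=0x65aa0000>>25=0x32 ⇒ mov (RR)
  [24:21] rd=13 = $13
  [20:17] rs=5 = $5

$13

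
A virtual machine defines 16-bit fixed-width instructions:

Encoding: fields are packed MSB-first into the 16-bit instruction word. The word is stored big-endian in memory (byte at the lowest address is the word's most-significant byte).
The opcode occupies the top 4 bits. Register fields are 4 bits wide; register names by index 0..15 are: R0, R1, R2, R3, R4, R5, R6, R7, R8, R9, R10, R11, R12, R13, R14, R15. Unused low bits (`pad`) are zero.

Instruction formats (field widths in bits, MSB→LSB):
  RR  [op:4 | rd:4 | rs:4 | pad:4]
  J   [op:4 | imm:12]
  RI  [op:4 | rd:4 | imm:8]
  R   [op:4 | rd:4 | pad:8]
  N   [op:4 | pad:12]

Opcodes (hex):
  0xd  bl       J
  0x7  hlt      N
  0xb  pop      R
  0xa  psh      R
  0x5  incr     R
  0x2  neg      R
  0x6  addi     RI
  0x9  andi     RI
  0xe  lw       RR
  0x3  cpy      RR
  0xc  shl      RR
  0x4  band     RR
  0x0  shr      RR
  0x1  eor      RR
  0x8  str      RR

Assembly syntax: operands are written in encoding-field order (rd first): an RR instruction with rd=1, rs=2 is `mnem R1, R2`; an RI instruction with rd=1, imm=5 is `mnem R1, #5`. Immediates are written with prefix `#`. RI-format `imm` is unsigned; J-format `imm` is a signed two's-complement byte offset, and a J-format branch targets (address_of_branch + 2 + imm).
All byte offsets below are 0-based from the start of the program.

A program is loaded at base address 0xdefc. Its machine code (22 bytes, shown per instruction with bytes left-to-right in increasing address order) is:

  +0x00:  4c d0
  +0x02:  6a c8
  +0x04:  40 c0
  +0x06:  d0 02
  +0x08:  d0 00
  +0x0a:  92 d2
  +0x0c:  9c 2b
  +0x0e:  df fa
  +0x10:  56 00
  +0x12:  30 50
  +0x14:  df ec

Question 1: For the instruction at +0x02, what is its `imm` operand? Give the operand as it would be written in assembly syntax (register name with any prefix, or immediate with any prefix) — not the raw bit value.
[02] 6a c8 → 0x6ac8
  op=0x6ac8>>12=0x6 ⇒ addi (RI)
  [11:8] rd=10 = R10
  [7:0] imm=200 = #200

#200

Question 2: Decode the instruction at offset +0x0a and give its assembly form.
andi R2, #210

@+0a  big-endian(92 d2) = 0x92d2
  op=0x92d2>>12=0x9 ⇒ andi (RI)
  rd@[11:8]=0x2 ⇒ R2
  imm@[7:0]=0xd2 ⇒ #210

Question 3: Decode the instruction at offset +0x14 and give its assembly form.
+0x14: df ec ⇒ word 0xdfec (big)
  top 4b → 0xd → bl [J]
  imm@[11:0]=0xfec (s12→-20) ⇒ #-20

bl #-20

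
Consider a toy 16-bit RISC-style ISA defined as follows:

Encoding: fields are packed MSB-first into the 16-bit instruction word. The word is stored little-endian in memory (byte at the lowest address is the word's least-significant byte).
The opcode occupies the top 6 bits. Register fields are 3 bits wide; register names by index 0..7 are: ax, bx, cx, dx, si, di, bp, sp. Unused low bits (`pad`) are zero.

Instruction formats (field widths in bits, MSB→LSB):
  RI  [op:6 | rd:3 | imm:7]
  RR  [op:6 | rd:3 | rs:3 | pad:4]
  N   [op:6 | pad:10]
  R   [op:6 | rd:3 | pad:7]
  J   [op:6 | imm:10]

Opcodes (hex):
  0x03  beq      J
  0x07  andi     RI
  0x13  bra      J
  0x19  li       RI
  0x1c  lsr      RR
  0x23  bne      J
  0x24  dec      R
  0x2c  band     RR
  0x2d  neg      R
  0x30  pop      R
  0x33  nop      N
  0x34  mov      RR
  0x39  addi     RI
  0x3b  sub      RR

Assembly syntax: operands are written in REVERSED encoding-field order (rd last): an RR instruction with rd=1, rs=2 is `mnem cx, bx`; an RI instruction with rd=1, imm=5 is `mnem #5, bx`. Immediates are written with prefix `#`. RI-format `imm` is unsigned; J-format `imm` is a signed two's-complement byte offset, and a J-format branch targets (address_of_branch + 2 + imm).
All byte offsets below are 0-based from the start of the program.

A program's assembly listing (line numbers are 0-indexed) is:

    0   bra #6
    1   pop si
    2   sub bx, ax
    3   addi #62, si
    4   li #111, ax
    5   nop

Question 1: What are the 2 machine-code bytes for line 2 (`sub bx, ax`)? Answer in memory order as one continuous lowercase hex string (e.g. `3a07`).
10ec

L2: sub op=0x3b:6|rd=0:3|rs=1:3|pad=0:4 ⇒ 0xec10 ⇒ little 10 ec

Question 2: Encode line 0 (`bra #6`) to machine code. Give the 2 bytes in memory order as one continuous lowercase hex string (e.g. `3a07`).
064c

0. bra fields op=0x13:6|imm=6:10 → word 4c06h → 06 4c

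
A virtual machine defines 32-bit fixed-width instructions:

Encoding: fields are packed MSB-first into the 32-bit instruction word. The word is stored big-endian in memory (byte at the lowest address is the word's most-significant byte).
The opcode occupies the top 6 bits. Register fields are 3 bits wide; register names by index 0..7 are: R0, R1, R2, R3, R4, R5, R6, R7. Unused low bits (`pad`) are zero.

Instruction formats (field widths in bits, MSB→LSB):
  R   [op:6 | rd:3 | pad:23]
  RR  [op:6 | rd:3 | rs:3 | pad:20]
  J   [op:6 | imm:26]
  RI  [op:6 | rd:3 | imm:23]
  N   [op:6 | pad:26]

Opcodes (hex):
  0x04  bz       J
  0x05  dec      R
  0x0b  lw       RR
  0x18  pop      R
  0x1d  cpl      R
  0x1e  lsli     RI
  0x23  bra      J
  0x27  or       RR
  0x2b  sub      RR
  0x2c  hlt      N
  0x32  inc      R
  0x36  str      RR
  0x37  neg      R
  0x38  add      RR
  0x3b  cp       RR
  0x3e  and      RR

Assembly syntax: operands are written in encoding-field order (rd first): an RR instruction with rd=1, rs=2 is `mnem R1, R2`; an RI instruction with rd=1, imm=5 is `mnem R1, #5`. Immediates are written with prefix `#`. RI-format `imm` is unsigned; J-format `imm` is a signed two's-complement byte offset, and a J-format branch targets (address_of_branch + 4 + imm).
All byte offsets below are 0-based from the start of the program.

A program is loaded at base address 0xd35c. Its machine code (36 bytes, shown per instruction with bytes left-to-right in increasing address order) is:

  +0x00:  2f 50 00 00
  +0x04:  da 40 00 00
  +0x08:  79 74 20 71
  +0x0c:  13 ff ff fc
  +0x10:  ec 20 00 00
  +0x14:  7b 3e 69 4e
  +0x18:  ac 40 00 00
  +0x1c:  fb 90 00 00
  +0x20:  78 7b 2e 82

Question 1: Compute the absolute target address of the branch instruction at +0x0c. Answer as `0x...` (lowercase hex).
@+0c  big-endian(13 ff ff fc) = 0x13fffffc
  top 6b → 0x4 → bz [J]
  imm@[25:0]=0x3fffffc (s26→-4) ⇒ #-4
  target = base 0xd35c + off 0x0c + 4 + imm -4 = 0xd368

0xd368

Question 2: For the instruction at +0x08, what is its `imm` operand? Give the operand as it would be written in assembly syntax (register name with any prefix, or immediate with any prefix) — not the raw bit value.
+0x08: 79 74 20 71 ⇒ word 0x79742071 (big)
  top 6b → 0x1e → lsli [RI]
  rd: (w>>23)&0x7=0x2 → R2
  imm: (w>>0)&0x7fffff=0x742071 → #7610481

#7610481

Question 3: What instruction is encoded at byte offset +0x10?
cp R0, R2

[10] ec 20 00 00 → 0xec200000
  op=0xec200000>>26=0x3b ⇒ cp (RR)
  rd: (w>>23)&0x7=0x0 → R0
  rs: (w>>20)&0x7=0x2 → R2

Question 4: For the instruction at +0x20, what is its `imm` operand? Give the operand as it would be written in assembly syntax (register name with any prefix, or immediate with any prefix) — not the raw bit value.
#8072834

[20] 78 7b 2e 82 → 0x787b2e82
  top 6b → 0x1e → lsli [RI]
  [25:23] rd=0 = R0
  [22:0] imm=8072834 = #8072834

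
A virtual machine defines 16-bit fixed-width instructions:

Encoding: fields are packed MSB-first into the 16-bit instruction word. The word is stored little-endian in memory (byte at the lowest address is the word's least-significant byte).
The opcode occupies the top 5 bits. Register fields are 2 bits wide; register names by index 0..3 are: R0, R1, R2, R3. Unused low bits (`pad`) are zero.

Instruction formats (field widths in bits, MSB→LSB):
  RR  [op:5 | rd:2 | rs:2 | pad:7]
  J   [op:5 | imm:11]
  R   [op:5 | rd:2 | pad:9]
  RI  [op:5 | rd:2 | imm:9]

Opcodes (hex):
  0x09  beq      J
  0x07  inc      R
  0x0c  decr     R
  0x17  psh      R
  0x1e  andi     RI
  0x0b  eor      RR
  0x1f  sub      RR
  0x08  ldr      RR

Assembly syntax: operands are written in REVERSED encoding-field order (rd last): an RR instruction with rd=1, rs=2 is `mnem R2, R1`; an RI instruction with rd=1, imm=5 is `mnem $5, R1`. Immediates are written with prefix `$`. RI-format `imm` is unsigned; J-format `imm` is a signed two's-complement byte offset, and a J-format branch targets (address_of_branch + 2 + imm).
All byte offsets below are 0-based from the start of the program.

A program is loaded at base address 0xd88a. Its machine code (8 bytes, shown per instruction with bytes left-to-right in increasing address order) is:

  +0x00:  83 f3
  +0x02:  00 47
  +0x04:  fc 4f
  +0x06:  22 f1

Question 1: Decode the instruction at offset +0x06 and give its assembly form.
andi $290, R0

[06] 22 f1 → 0xf122
  top 5b → 0x1e → andi [RI]
  rd@[10:9]=0x0 ⇒ R0
  imm@[8:0]=0x122 ⇒ $290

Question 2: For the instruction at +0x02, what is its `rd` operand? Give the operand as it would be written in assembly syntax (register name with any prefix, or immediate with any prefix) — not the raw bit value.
[02] 00 47 → 0x4700
  op=0x4700>>11=0x8 ⇒ ldr (RR)
  rd@[10:9]=0x3 ⇒ R3
  rs@[8:7]=0x2 ⇒ R2

R3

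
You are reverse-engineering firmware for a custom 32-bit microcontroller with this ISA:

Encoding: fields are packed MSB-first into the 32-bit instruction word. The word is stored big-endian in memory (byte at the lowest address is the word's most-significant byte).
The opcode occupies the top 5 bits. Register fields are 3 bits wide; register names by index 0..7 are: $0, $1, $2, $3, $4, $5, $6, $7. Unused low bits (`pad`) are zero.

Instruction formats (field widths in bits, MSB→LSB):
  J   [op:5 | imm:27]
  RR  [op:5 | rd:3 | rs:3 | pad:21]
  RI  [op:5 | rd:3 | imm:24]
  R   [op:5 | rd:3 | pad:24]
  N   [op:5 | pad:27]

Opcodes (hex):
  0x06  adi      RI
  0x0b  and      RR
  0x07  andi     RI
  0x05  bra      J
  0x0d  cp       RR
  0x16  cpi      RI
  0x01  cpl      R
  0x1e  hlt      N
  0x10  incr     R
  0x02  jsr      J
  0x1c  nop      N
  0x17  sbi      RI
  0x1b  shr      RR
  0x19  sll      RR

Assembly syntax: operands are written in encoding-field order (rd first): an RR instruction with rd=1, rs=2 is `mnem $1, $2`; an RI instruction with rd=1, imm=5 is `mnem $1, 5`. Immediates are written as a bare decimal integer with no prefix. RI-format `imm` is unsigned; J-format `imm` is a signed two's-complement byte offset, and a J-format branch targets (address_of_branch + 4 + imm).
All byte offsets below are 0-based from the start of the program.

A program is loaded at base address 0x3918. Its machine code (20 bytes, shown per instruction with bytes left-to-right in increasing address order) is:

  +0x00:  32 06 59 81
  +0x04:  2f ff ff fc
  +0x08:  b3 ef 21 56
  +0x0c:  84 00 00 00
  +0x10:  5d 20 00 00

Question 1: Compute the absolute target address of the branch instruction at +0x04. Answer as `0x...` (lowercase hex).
@+04  big-endian(2f ff ff fc) = 0x2ffffffc
  opcode bits[31:27]=0x5: bra/J
  imm: (w>>0)&0x7ffffff=0x7fffffc (s27→-4) → -4
  target = base 0x3918 + off 0x04 + 4 + imm -4 = 0x391c

0x391c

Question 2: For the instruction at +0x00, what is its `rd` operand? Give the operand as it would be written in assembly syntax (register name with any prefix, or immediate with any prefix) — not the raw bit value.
$2

[00] 32 06 59 81 → 0x32065981
  opcode bits[31:27]=0x6: adi/RI
  rd: (w>>24)&0x7=0x2 → $2
  imm: (w>>0)&0xffffff=0x65981 → 416129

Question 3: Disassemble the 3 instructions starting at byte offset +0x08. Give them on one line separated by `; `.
cpi $3, 15671638; incr $4; and $5, $1

@+08  big-endian(b3 ef 21 56) = 0xb3ef2156
  op=0xb3ef2156>>27=0x16 ⇒ cpi (RI)
  rd: (w>>24)&0x7=0x3 → $3
  imm: (w>>0)&0xffffff=0xef2156 → 15671638
@+0c  big-endian(84 00 00 00) = 0x84000000
  op=0x84000000>>27=0x10 ⇒ incr (R)
  rd: (w>>24)&0x7=0x4 → $4
@+10  big-endian(5d 20 00 00) = 0x5d200000
  op=0x5d200000>>27=0xb ⇒ and (RR)
  rd: (w>>24)&0x7=0x5 → $5
  rs: (w>>21)&0x7=0x1 → $1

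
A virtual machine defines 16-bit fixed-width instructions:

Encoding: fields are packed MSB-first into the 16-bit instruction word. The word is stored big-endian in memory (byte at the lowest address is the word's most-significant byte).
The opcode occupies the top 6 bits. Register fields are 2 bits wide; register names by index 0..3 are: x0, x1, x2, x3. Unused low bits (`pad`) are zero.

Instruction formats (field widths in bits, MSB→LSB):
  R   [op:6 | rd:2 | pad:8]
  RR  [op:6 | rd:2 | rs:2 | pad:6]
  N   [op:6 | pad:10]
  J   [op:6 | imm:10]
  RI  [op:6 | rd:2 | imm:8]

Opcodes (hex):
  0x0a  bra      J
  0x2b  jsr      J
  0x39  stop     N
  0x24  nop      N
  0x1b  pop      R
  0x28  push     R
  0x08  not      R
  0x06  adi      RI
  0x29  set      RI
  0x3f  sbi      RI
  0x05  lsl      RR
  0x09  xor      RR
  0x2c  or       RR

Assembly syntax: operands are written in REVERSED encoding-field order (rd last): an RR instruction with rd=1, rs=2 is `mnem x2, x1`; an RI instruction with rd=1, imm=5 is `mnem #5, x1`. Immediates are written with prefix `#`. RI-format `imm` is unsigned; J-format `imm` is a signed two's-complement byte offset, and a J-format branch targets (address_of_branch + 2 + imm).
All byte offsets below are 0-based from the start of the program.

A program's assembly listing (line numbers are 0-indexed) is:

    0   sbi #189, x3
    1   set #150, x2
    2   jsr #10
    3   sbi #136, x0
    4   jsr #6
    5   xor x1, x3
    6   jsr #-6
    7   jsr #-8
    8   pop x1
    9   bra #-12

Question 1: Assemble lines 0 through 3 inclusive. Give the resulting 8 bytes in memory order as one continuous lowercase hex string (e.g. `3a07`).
ffbda696ac0afc88

line 0 (sbi): pack op=0x3f:6|rd=3:2|imm=189:8 = 0xffbd; big→ ff bd
line 1 (set): pack op=0x29:6|rd=2:2|imm=150:8 = 0xa696; big→ a6 96
line 2 (jsr): pack op=0x2b:6|imm=10:10 = 0xac0a; big→ ac 0a
line 3 (sbi): pack op=0x3f:6|rd=0:2|imm=136:8 = 0xfc88; big→ fc 88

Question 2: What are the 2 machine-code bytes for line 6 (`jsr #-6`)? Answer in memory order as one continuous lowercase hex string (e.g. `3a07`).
affa

line 6 (jsr): pack op=0x2b:6|imm=-6:10 = 0xaffa; big→ af fa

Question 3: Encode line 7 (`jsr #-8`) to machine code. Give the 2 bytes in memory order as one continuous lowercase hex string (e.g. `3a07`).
aff8

line 7 (jsr): pack op=0x2b:6|imm=-8:10 = 0xaff8; big→ af f8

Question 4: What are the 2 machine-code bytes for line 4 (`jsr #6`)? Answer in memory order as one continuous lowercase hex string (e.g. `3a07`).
4. jsr fields op=0x2b:6|imm=6:10 → word ac06h → ac 06

ac06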